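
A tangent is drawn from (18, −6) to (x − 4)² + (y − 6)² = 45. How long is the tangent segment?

√295

The centre is (4, 6) and r = 3√5. The square of the distance from P to the centre is 196 + 144 = 340.
Power of the point: PT² = |PO|² − r² = 295, so PT = √295.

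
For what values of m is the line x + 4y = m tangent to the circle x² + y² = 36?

The line touches the circle iff its distance from (0, 0) is 6:
|1·0 + 4·0 − m| / √17 = 6
|m| = 6√17.

m = ±6√17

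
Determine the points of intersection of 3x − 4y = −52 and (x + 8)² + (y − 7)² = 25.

Express y = (52 + 3x)/4 and substitute into the circle:
25x² + 400x + 1200 = 0  ⟹  x² + 16x + 48 = 0
x = −4 or x = −12, giving (−4, 10) and (−12, 4).

(−12, 4) and (−4, 10)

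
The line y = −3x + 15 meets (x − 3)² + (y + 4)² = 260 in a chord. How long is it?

Centre (3, −4), r² = 260. Perpendicular distance d from centre to line = |−10| / √10 = 10/√10.
Chord = 2√(r² − d²) = 2·√(250) = 10√10.

10√10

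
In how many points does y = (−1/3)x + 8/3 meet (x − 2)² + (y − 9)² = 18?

0

Substituting the line into the circle gives 10x² + 2x + 235 = 0.
Discriminant = (2)² − 4·10·(235) = −9396 < 0.
No real roots: the line does not meet the circle.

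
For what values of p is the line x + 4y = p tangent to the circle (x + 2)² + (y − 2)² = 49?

p = 6 ± 7√17

The line touches the circle iff its distance from (−2, 2) is 7:
|1·(−2) + 4·2 − p| / √17 = 7
|p − (6)| = 7√17.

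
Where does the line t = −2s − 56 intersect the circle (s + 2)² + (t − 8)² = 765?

(−29, 2) and (−23, −10)

From the line, t = −2s − 56. Substituting:
5s² + 260s + 3335 = 0  ⟹  s² + 52s + 667 = 0
s = −23 or s = −29, giving (−23, −10) and (−29, 2).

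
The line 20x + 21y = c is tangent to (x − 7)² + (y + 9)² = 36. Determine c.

Tangency holds when the distance from the centre (7, −9) to the line equals the radius 6:
|20·7 + 21·(−9) − c| / √841 = 6
|c − (−49)| = 6·29, so c = 125 or c = −223.

c = −223 or c = 125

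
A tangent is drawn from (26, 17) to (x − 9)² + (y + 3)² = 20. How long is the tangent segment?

With centre O = (9, −3), |OP|² = 689 and r² = 20.
By the tangent–radius right angle, tangent length = √(|PO|² − r²) = √669.

√669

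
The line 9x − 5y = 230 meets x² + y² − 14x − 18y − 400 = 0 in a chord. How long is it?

2√106

The distance from (7, 9) to the line is 212/√106, and r² = 530.
Half the chord is √(r² − d²) = √(106), so the full chord is 2√106.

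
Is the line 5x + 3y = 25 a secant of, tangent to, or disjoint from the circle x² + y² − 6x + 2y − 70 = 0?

Substituting the line into the circle gives 34x² − 334x + 145 = 0.
Discriminant = (−334)² − 4·34·(145) = 91836 > 0.
Two real roots: the line is a secant.

secant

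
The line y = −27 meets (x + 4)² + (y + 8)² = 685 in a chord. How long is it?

36

Centre (−4, −8), r² = 685. Perpendicular distance d from centre to line = |19| / √1 = 19.
Half the chord is √(r² − d²) = √(324), so the full chord is 36.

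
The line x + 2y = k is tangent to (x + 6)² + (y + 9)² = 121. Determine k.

For a tangent, require d(centre, line) = r = 11.
|1·(−6) + 2·(−9) − k| / √5 = 11
|k − (−24)| = 11√5.

k = −24 ± 11√5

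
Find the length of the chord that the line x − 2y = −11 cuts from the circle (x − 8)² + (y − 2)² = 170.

From the line, y = (11 + x)/2. Substituting:
5x² − 50x − 375 = 0  ⟹  x² − 10x − 75 = 0
x = 15 or x = −5, giving (15, 13) and (−5, 3).
Chord length = distance between (15, 13) and (−5, 3) = √500 = 10√5.

10√5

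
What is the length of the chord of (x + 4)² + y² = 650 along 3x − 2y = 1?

14√13

Centre (−4, 0), r² = 650. Perpendicular distance d from centre to line = |−13| / √13 = 13/√13.
Chord = 2√(r² − d²) = 2·√(637) = 14√13.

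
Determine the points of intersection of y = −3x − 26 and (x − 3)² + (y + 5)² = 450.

Express y = −3x − 26 and substitute into the circle:
10x² + 120x = 0  ⟹  x² + 12x = 0
x = 0 or x = −12, giving (0, −26) and (−12, 10).

(−12, 10) and (0, −26)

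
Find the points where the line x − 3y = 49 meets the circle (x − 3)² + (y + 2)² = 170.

Express y = (−49 + x)/3 and substitute into the circle:
10x² − 140x + 400 = 0  ⟹  x² − 14x + 40 = 0
x = 10 or x = 4, giving (10, −13) and (4, −15).

(4, −15) and (10, −13)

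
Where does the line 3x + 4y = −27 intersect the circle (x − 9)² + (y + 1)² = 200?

Substitute y = (−27 − 3x)/4:
25x² − 150x − 1375 = 0  ⟹  x² − 6x − 55 = 0
x = 11 or x = −5, giving (11, −15) and (−5, −3).

(−5, −3) and (11, −15)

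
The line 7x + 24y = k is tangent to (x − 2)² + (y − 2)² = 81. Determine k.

For a tangent, require d(centre, line) = r = 9.
|7·2 + 24·2 − k| / √625 = 9
|k − (62)| = 9·25, so k = 287 or k = −163.

k = −163 or k = 287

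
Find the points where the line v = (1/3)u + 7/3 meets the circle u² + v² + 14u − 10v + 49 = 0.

From the line, v = (7 + u)/3. Substituting:
10u² + 110u + 280 = 0  ⟹  u² + 11u + 28 = 0
u = −4 or u = −7, giving (−4, 1) and (−7, 0).

(−7, 0) and (−4, 1)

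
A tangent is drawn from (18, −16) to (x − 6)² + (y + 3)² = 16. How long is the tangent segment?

Centre (6, −3), r² = 16. |PO|² = (12)² + (−13)² = 313.
By the tangent–radius right angle, tangent length = √(|PO|² − r²) = √297 = 3√33.

3√33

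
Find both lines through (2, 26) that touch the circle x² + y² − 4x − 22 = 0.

5x − y = −16 and 5x + y = 36

A line y − (26) = m(x − (2)) is tangent when its distance from (2, 0) is √26:
(0m − (−26))² = 26(m² + 1)
m² − 25 = 0, so m = 5 or m = −5.
Through (2, 26) these give 5x − y = −16 and 5x + y = 36.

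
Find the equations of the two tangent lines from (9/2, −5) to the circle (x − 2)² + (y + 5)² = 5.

2x + y = 4 and 2x − y = 14

A line y − (−5) = m(x − (9/2)) is tangent when its distance from (2, −5) is √5:
(−5/2m − (0))² = 5(m² + 1)
m² − 4 = 0, so m = −2 or m = 2.
Through (9/2, −5) these give 2x + y = 4 and 2x − y = 14.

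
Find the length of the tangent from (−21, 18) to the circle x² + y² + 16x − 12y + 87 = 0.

With centre O = (−8, 6), |OP|² = 313 and r² = 13.
Power of the point: PT² = |PO|² − r² = 300, so PT = 10√3.

10√3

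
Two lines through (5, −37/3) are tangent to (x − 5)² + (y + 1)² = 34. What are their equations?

A line y − (−37/3) = m(x − (5)) is tangent when its distance from (5, −1) is √34:
(0m − (34/3))² = 34(m² + 1)
9m² − 25 = 0, so m = −5/3 or m = 5/3.
With m = −5/3: 5x + 3y = −12. With m = 5/3: 5x − 3y = 62.

5x + 3y = −12 and 5x − 3y = 62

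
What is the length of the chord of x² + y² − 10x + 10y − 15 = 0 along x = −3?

2

The line gives x = −3. Substituting into the circle:
y² + 10y + 24 = 0
y = −4 or y = −6, giving (−3, −4) and (−3, −6).
Chord length = distance between (−3, −4) and (−3, −6) = √4 = 2.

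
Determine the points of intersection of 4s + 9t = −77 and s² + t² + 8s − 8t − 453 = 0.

Substitute t = (−77 − 4s)/9:
97s² + 1552s − 25220 = 0  ⟹  s² + 16s − 260 = 0
s = 10 or s = −26, giving (10, −13) and (−26, 3).

(−26, 3) and (10, −13)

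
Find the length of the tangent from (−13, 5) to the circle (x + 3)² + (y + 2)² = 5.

12

The centre is (−3, −2) and r = √5. The square of the distance from P to the centre is 100 + 49 = 149.
By the tangent–radius right angle, tangent length = √(|PO|² − r²) = √144 = 12.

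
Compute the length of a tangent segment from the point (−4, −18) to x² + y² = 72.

2√67

The centre is (0, 0) and r = 6√2. The square of the distance from P to the centre is 16 + 324 = 340.
The tangent meets the radius at right angles, so tangent² = |PO|² − r² = 340 − 72 = 268.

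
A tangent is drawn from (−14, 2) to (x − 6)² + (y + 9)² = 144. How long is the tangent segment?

√377

With centre O = (6, −9), |OP|² = 521 and r² = 144.
The tangent meets the radius at right angles, so tangent² = |PO|² − r² = 521 − 144 = 377.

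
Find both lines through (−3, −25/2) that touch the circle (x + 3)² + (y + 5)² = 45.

x − 2y = 22 and x + 2y = −28

Write the tangent as mx − y + (−25/2 − m·(−3)) = 0 and set its distance from the centre to 3√5:
(0m − (15/2))² = 45(m² + 1)
4m² − 1 = 0, so m = 1/2 or m = −1/2.
With m = 1/2: x − 2y = 22. With m = −1/2: x + 2y = −28.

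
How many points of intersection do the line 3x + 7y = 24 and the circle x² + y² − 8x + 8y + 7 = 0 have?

0

Centre (4, −4), r² = 25. Distance² from centre to line = (−40)²/58 = 800/29.
Since d² > r², the line lies outside the circle.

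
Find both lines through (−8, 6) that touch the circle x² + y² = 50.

7x + y = −50 and x − 7y = −50

Let a tangent through (−8, 6) have slope m. Its distance from (0, 0) must equal 5√2:
(8m − (−6))² = 50(m² + 1)
7m² + 48m − 7 = 0, so m = −7 or m = 1/7.
Through (−8, 6) these give 7x + y = −50 and x − 7y = −50.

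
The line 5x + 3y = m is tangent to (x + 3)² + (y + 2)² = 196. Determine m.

The line touches the circle iff its distance from (−3, −2) is 14:
|5·(−3) + 3·(−2) − m| / √34 = 14
|m − (−21)| = 14√34.

m = −21 ± 14√34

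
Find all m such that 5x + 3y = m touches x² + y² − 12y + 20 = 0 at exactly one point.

m = 18 ± 4√34

Tangency holds when the distance from the centre (0, 6) to the line equals the radius 4:
|5·0 + 3·6 − m| / √34 = 4
|m − (18)| = 4√34.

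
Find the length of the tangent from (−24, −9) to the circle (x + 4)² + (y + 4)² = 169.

16

Centre (−4, −4), r² = 169. |PO|² = (−20)² + (−5)² = 425.
The tangent meets the radius at right angles, so tangent² = |PO|² − r² = 425 − 169 = 256.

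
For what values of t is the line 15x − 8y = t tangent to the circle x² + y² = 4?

t = −34 or t = 34

The line touches the circle iff its distance from (0, 0) is 2:
|15·0 − 8·0 − t| / √289 = 2
|t| = 2·17, so t = 34 or t = −34.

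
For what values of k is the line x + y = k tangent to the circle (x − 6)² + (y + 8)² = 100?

For a tangent, require d(centre, line) = r = 10.
|1·6 + 1·(−8) − k| / √2 = 10
|k − (−2)| = 10√2.

k = −2 ± 10√2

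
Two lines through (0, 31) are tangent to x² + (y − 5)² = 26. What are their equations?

5x − y = −31 and 5x + y = 31

Let a tangent through (0, 31) have slope m. Its distance from (0, 5) must equal √26:
[m·(0) − (−26)]² = 26(m² + 1)
m² − 25 = 0, so m = 5 or m = −5.
With m = 5: 5x − y = −31. With m = −5: 5x + y = 31.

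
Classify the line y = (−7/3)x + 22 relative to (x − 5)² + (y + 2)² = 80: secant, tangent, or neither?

secant

Substituting the line into the circle gives 58x² − 1098x + 4689 = 0.
Δ = 1205604 − 1087848 = 117756.
Two real roots: the line is a secant.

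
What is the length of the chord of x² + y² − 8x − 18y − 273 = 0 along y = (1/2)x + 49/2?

10√5

From the line, y = (49 + x)/2. Substituting:
5x² + 30x − 455 = 0  ⟹  x² + 6x − 91 = 0
x = 7 or x = −13, giving (7, 28) and (−13, 18).
|(7, 28) − (−13, 18)| = √((20)² + (10)²) = 10√5.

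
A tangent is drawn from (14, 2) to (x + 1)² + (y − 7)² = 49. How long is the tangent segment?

√201

Centre (−1, 7), r² = 49. |PO|² = (15)² + (−5)² = 250.
Power of the point: PT² = |PO|² − r² = 201, so PT = √201.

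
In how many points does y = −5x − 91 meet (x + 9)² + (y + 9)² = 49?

Centre (−9, −9), r² = 49. Distance² from centre to line = (37)²/26 = 1369/26.
Since d² > r², the line lies outside the circle.

0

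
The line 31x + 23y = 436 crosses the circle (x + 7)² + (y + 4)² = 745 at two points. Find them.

Express y = (436 − 31x)/23 and substitute into the circle:
1490x² − 25330x − 89400 = 0  ⟹  x² − 17x − 60 = 0
x = 20 or x = −3, giving (20, −8) and (−3, 23).

(−3, 23) and (20, −8)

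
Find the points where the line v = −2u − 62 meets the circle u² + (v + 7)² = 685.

Substitute v = −2u − 62:
5u² + 220u + 2340 = 0  ⟹  u² + 44u + 468 = 0
u = −18 or u = −26, giving (−18, −26) and (−26, −10).

(−26, −10) and (−18, −26)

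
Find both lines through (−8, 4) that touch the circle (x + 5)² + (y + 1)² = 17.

x + 4y = 8 and 4x − y = −36

A line y − (4) = m(x − (−8)) is tangent when its distance from (−5, −1) is √17:
[m·(3) − (−5)]² = 17(m² + 1)
4m² − 15m − 4 = 0, so m = −1/4 or m = 4.
With m = −1/4: x + 4y = 8. With m = 4: 4x − y = −36.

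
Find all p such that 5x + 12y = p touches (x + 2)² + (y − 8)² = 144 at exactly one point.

p = −70 or p = 242

Tangency holds when the distance from the centre (−2, 8) to the line equals the radius 12:
|5·(−2) + 12·8 − p| / √169 = 12
|p − (86)| = 12·13, so p = 242 or p = −70.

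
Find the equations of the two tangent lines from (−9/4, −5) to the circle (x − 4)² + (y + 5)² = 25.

Let a tangent through (−9/4, −5) have slope m. Its distance from (4, −5) must equal 5:
(25/4m − (0))² = 25(m² + 1)
9m² − 16 = 0, so m = 4/3 or m = −4/3.
Through (−9/4, −5) these give 4x − 3y = 6 and 4x + 3y = −24.

4x − 3y = 6 and 4x + 3y = −24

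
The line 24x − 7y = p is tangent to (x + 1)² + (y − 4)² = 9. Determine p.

p = −127 or p = 23

Tangency holds when the distance from the centre (−1, 4) to the line equals the radius 3:
|24·(−1) − 7·4 − p| / √625 = 3
|p − (−52)| = 3·25, so p = 23 or p = −127.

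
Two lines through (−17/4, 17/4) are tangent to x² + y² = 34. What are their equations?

Write the tangent as mx − y + (17/4 − m·(−17/4)) = 0 and set its distance from the centre to √34:
[m·(17/4) − (−17/4)]² = 34(m² + 1)
15m² − 34m + 15 = 0, so m = 3/5 or m = 5/3.
Through (−17/4, 17/4) these give 3x − 5y = −34 and 5x − 3y = −34.

3x − 5y = −34 and 5x − 3y = −34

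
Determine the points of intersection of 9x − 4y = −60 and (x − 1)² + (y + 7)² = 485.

(−16, −21) and (0, 15)

Express y = (60 + 9x)/4 and substitute into the circle:
97x² + 1552x = 0  ⟹  x² + 16x = 0
x = 0 or x = −16, giving (0, 15) and (−16, −21).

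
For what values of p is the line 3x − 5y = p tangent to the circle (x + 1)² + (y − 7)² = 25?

p = −38 ± 5√34

For a tangent, require d(centre, line) = r = 5.
|3·(−1) − 5·7 − p| / √34 = 5
|p − (−38)| = 5√34.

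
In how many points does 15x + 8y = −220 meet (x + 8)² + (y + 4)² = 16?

1

Substituting the line into the circle gives 289x² + 6664x + 38416 = 0.
Δ = 44408896 − 44408896 = 0.
A repeated root: the line is tangent.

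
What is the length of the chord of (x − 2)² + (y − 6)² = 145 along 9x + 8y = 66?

2√145

From the line, y = (66 − 9x)/8. Substituting:
145x² − 580x − 8700 = 0  ⟹  x² − 4x − 60 = 0
x = 10 or x = −6, giving (10, −3) and (−6, 15).
Chord length = distance between (10, −3) and (−6, 15) = √580 = 2√145.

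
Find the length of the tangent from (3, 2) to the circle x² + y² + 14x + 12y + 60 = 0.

√139

With centre O = (−7, −6), |OP|² = 164 and r² = 25.
By the tangent–radius right angle, tangent length = √(|PO|² − r²) = √139.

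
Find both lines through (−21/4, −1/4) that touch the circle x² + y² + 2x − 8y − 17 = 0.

A line y − (−1/4) = m(x − (−21/4)) is tangent when its distance from (−1, 4) is √34:
[m·(17/4) − (17/4)]² = 34(m² + 1)
15m² + 34m + 15 = 0, so m = −3/5 or m = −5/3.
Through (−21/4, −1/4) these give 3x + 5y = −17 and 5x + 3y = −27.

3x + 5y = −17 and 5x + 3y = −27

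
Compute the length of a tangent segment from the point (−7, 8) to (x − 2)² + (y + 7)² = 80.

With centre O = (2, −7), |OP|² = 306 and r² = 80.
By the tangent–radius right angle, tangent length = √(|PO|² − r²) = √226.

√226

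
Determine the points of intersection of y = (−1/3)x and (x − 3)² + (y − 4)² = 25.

(0, 0) and (3, −1)

Express y = (−x)/3 and substitute into the circle:
10x² − 30x = 0  ⟹  x² − 3x = 0
x = 3 or x = 0, giving (3, −1) and (0, 0).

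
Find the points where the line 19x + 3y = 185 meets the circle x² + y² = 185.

(8, 11) and (11, −8)

Substitute y = (185 − 19x)/3:
370x² − 7030x + 32560 = 0  ⟹  x² − 19x + 88 = 0
x = 11 or x = 8, giving (11, −8) and (8, 11).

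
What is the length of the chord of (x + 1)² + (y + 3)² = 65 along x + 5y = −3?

The distance from (−1, −3) to the line is 13/√26, and r² = 65.
Half the chord is √(r² − d²) = √(117/2), so the full chord is 3√26.

3√26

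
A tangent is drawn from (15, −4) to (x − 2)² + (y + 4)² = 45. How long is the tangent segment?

2√31

With centre O = (2, −4), |OP|² = 169 and r² = 45.
Power of the point: PT² = |PO|² − r² = 124, so PT = 2√31.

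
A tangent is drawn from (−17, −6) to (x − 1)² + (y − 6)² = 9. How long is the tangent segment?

Centre (1, 6), r² = 9. |PO|² = (−18)² + (−12)² = 468.
Power of the point: PT² = |PO|² − r² = 459, so PT = 3√51.

3√51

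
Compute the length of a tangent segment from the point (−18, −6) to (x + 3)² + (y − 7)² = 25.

3√41

The centre is (−3, 7) and r = 5. The square of the distance from P to the centre is 225 + 169 = 394.
By the tangent–radius right angle, tangent length = √(|PO|² − r²) = √369 = 3√41.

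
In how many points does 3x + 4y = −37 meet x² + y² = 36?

Centre (0, 0), r² = 36. Distance² from centre to line = (37)²/25 = 1369/25.
Since d² > r², the line lies outside the circle.

0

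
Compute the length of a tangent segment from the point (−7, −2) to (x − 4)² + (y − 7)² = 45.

With centre O = (4, 7), |OP|² = 202 and r² = 45.
Power of the point: PT² = |PO|² − r² = 157, so PT = √157.

√157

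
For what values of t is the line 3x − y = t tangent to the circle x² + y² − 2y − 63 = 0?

The line touches the circle iff its distance from (0, 1) is 8:
|3·0 − 1·1 − t| / √10 = 8
|t − (−1)| = 8√10.

t = −1 ± 8√10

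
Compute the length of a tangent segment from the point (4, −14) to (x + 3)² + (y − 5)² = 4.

Centre (−3, 5), r² = 4. |PO|² = (7)² + (−19)² = 410.
The tangent meets the radius at right angles, so tangent² = |PO|² − r² = 410 − 4 = 406.

√406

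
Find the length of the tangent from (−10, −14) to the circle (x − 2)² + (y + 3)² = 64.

The centre is (2, −3) and r = 8. The square of the distance from P to the centre is 144 + 121 = 265.
Power of the point: PT² = |PO|² − r² = 201, so PT = √201.

√201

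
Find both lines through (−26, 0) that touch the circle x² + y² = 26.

Write the tangent as mx − y + (0 − m·(−26)) = 0 and set its distance from the centre to √26:
(26m − (0))² = 26(m² + 1)
25m² − 1 = 0, so m = 1/5 or m = −1/5.
Through (−26, 0) these give x − 5y = −26 and x + 5y = −26.

x − 5y = −26 and x + 5y = −26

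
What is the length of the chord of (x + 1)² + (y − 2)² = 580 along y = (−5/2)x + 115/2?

4√29

Substitute y = (115 − 5x)/2:
29x² − 1102x + 10005 = 0  ⟹  x² − 38x + 345 = 0
x = 23 or x = 15, giving (23, 0) and (15, 20).
Chord length = distance between (23, 0) and (15, 20) = √464 = 4√29.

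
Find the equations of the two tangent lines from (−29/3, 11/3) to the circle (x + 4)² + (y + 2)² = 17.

x + 4y = 5 and 4x + y = −35

Write the tangent as mx − y + (11/3 − m·(−29/3)) = 0 and set its distance from the centre to √17:
(17/3m − (−17/3))² = 17(m² + 1)
4m² + 17m + 4 = 0, so m = −1/4 or m = −4.
With m = −1/4: x + 4y = 5. With m = −4: 4x + y = −35.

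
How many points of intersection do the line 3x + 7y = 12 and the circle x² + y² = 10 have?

Substituting the line into the circle gives 58x² − 72x − 346 = 0.
Δ = 5184 − (−80272) = 85456.
Two real roots: the line is a secant.

2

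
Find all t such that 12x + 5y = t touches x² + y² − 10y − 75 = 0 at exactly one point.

For a tangent, require d(centre, line) = r = 10.
|12·0 + 5·5 − t| / √169 = 10
|t − (25)| = 10·13, so t = 155 or t = −105.

t = −105 or t = 155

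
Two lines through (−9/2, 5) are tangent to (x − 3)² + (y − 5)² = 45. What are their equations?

Write the tangent as mx − y + (5 − m·(−9/2)) = 0 and set its distance from the centre to 3√5:
[m·(15/2) − (0)]² = 45(m² + 1)
m² − 4 = 0, so m = −2 or m = 2.
Through (−9/2, 5) these give 2x + y = −4 and 2x − y = −14.

2x + y = −4 and 2x − y = −14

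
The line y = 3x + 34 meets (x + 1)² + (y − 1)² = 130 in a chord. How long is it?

The distance from (−1, 1) to the line is 30/√10, and r² = 130.
Half the chord is √(r² − d²) = √(40), so the full chord is 4√10.

4√10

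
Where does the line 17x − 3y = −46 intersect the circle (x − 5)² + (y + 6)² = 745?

Substitute y = (46 + 17x)/3:
298x² + 2086x − 2384 = 0  ⟹  x² + 7x − 8 = 0
x = 1 or x = −8, giving (1, 21) and (−8, −30).

(−8, −30) and (1, 21)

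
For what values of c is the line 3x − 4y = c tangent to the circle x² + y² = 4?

The line touches the circle iff its distance from (0, 0) is 2:
|3·0 − 4·0 − c| / √25 = 2
|c| = 2·5, so c = 10 or c = −10.

c = −10 or c = 10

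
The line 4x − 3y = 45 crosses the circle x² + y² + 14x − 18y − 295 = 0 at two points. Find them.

(6, −7) and (12, 1)

Substitute y = (−45 + 4x)/3:
25x² − 450x + 1800 = 0  ⟹  x² − 18x + 72 = 0
x = 12 or x = 6, giving (12, 1) and (6, −7).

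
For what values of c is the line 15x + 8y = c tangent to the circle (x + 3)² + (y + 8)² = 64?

c = −245 or c = 27

For a tangent, require d(centre, line) = r = 8.
|15·(−3) + 8·(−8) − c| / √289 = 8
|c − (−109)| = 8·17, so c = 27 or c = −245.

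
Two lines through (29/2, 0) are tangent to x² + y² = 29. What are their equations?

Let a tangent through (29/2, 0) have slope m. Its distance from (0, 0) must equal √29:
(−29/2m − (0))² = 29(m² + 1)
25m² − 4 = 0, so m = −2/5 or m = 2/5.
With m = −2/5: 2x + 5y = 29. With m = 2/5: 2x − 5y = 29.

2x + 5y = 29 and 2x − 5y = 29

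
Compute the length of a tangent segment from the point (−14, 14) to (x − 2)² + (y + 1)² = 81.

With centre O = (2, −1), |OP|² = 481 and r² = 81.
By the tangent–radius right angle, tangent length = √(|PO|² − r²) = √400 = 20.

20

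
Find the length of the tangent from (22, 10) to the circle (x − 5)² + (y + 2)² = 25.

Centre (5, −2), r² = 25. |PO|² = (17)² + (12)² = 433.
The tangent meets the radius at right angles, so tangent² = |PO|² − r² = 433 − 25 = 408.

2√102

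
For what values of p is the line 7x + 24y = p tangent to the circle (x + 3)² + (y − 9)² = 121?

p = −80 or p = 470

Tangency holds when the distance from the centre (−3, 9) to the line equals the radius 11:
|7·(−3) + 24·9 − p| / √625 = 11
|p − (195)| = 11·25, so p = 470 or p = −80.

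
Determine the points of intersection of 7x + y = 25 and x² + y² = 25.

Express y = −7x + 25 and substitute into the circle:
50x² − 350x + 600 = 0  ⟹  x² − 7x + 12 = 0
x = 4 or x = 3, giving (4, −3) and (3, 4).

(3, 4) and (4, −3)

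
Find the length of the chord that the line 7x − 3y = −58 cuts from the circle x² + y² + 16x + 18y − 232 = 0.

Express y = (58 + 7x)/3 and substitute into the circle:
58x² + 1334x + 4408 = 0  ⟹  x² + 23x + 76 = 0
x = −4 or x = −19, giving (−4, 10) and (−19, −25).
Chord length = distance between (−4, 10) and (−19, −25) = √1450 = 5√58.

5√58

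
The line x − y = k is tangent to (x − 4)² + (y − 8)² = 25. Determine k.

k = −4 ± 5√2

For a tangent, require d(centre, line) = r = 5.
|1·4 − 1·8 − k| / √2 = 5
|k − (−4)| = 5√2.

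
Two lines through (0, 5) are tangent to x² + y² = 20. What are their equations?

x + 2y = 10 and x − 2y = −10

Let a tangent through (0, 5) have slope m. Its distance from (0, 0) must equal 2√5:
[m·(0) − (−5)]² = 20(m² + 1)
4m² − 1 = 0, so m = −1/2 or m = 1/2.
With m = −1/2: x + 2y = 10. With m = 1/2: x − 2y = −10.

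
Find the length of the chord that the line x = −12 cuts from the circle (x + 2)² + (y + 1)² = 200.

The line gives x = −12. Substituting into the circle:
y² + 2y − 99 = 0
y = 9 or y = −11, giving (−12, 9) and (−12, −11).
|(−12, 9) − (−12, −11)| = √((0)² + (20)²) = 20.

20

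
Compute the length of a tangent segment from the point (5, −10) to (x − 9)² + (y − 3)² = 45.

2√35

The centre is (9, 3) and r = 3√5. The square of the distance from P to the centre is 16 + 169 = 185.
Power of the point: PT² = |PO|² − r² = 140, so PT = 2√35.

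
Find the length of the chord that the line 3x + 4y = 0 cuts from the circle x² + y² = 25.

10

From the line, y = (−3x)/4. Substituting:
25x² − 400 = 0  ⟹  x² − 16 = 0
x = 4 or x = −4, giving (4, −3) and (−4, 3).
|(4, −3) − (−4, 3)| = √((8)² + (−6)²) = 10.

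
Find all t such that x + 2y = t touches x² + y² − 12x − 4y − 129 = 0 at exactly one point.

For a tangent, require d(centre, line) = r = 13.
|1·6 + 2·2 − t| / √5 = 13
|t − (10)| = 13√5.

t = 10 ± 13√5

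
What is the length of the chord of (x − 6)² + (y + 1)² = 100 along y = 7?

The distance from (6, −1) to the line is 8, and r² = 100.
Half the chord is √(r² − d²) = √(36), so the full chord is 12.

12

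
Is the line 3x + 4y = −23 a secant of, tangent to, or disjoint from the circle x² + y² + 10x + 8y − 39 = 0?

secant

Substituting the line into the circle gives 25x² + 202x − 831 = 0.
Δ = 40804 − (−83100) = 123904.
Two real roots: the line is a secant.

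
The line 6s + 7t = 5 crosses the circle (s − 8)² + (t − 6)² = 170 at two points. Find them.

Express t = (5 − 6s)/7 and substitute into the circle:
85s² − 340s − 3825 = 0  ⟹  s² − 4s − 45 = 0
s = 9 or s = −5, giving (9, −7) and (−5, 5).

(−5, 5) and (9, −7)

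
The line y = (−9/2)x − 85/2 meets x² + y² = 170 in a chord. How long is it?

Express y = (−85 − 9x)/2 and substitute into the circle:
85x² + 1530x + 6545 = 0  ⟹  x² + 18x + 77 = 0
x = −7 or x = −11, giving (−7, −11) and (−11, 7).
Chord length = distance between (−7, −11) and (−11, 7) = √340 = 2√85.

2√85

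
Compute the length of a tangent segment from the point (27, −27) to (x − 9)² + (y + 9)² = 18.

3√70

Centre (9, −9), r² = 18. |PO|² = (18)² + (−18)² = 648.
The tangent meets the radius at right angles, so tangent² = |PO|² − r² = 648 − 18 = 630.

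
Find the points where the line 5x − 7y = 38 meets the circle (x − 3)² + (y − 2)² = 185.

(−5, −9) and (16, 6)

Express y = (−38 + 5x)/7 and substitute into the circle:
74x² − 814x − 5920 = 0  ⟹  x² − 11x − 80 = 0
x = 16 or x = −5, giving (16, 6) and (−5, −9).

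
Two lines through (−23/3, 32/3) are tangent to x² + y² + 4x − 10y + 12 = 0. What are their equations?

4x + y = −20 and x + 4y = 35

Write the tangent as mx − y + (32/3 − m·(−23/3)) = 0 and set its distance from the centre to √17:
(17/3m − (−17/3))² = 17(m² + 1)
4m² + 17m + 4 = 0, so m = −4 or m = −1/4.
Through (−23/3, 32/3) these give 4x + y = −20 and x + 4y = 35.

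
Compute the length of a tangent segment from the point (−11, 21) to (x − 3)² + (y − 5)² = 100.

With centre O = (3, 5), |OP|² = 452 and r² = 100.
The tangent meets the radius at right angles, so tangent² = |PO|² − r² = 452 − 100 = 352.

4√22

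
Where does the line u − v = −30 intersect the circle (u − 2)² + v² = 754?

(−25, 5) and (−3, 27)

Express v = u + 30 and substitute into the circle:
2u² + 56u + 150 = 0  ⟹  u² + 28u + 75 = 0
u = −3 or u = −25, giving (−3, 27) and (−25, 5).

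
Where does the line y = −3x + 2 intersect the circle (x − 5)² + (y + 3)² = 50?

Substitute y = −3x + 2:
10x² − 40x = 0  ⟹  x² − 4x = 0
x = 4 or x = 0, giving (4, −10) and (0, 2).

(0, 2) and (4, −10)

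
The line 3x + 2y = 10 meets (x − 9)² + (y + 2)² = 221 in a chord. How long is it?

Centre (9, −2), r² = 221. Perpendicular distance d from centre to line = |13| / √13 = 13/√13.
Chord = 2√(r² − d²) = 2·√(208) = 8√13.

8√13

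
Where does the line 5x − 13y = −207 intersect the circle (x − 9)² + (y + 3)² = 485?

(−5, 14) and (8, 19)

From the line, y = (207 + 5x)/13. Substituting:
194x² − 582x − 7760 = 0  ⟹  x² − 3x − 40 = 0
x = 8 or x = −5, giving (8, 19) and (−5, 14).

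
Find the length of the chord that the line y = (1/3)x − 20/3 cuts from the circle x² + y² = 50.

Substitute y = (−20 + x)/3:
10x² − 40x − 50 = 0  ⟹  x² − 4x − 5 = 0
x = 5 or x = −1, giving (5, −5) and (−1, −7).
|(5, −5) − (−1, −7)| = √((6)² + (2)²) = 2√10.

2√10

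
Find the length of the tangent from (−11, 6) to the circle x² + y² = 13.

12

With centre O = (0, 0), |OP|² = 157 and r² = 13.
By the tangent–radius right angle, tangent length = √(|PO|² − r²) = √144 = 12.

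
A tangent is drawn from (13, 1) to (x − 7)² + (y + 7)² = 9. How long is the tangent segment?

√91

The centre is (7, −7) and r = 3. The square of the distance from P to the centre is 36 + 64 = 100.
The tangent meets the radius at right angles, so tangent² = |PO|² − r² = 100 − 9 = 91.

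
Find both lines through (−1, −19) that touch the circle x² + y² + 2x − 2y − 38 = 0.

Write the tangent as mx − y + (−19 − m·(−1)) = 0 and set its distance from the centre to 2√10:
(0m − (20))² = 40(m² + 1)
m² − 9 = 0, so m = 3 or m = −3.
Through (−1, −19) these give 3x − y = 16 and 3x + y = −22.

3x − y = 16 and 3x + y = −22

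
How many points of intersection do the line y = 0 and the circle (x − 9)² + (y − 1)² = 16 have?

Substituting the line into the circle gives x² − 18x + 66 = 0.
Discriminant = (−18)² − 4·1·(66) = 60 > 0.
Two real roots: the line is a secant.

2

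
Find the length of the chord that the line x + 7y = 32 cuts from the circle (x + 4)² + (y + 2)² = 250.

From the line, y = (32 − x)/7. Substituting:
50x² + 300x − 9350 = 0  ⟹  x² + 6x − 187 = 0
x = 11 or x = −17, giving (11, 3) and (−17, 7).
|(11, 3) − (−17, 7)| = √((28)² + (−4)²) = 20√2.

20√2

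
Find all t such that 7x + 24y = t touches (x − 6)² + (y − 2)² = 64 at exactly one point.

t = −110 or t = 290

For a tangent, require d(centre, line) = r = 8.
|7·6 + 24·2 − t| / √625 = 8
|t − (90)| = 8·25, so t = 290 or t = −110.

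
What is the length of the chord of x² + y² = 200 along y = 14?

The distance from (0, 0) to the line is 14, and r² = 200.
Chord = 2√(r² − d²) = 2·√(4) = 4.

4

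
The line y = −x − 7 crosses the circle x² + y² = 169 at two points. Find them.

(−12, 5) and (5, −12)

Substitute y = −x − 7:
2x² + 14x − 120 = 0  ⟹  x² + 7x − 60 = 0
x = 5 or x = −12, giving (5, −12) and (−12, 5).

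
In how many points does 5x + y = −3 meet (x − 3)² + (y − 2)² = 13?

0

Substituting the line into the circle gives 26x² + 44x + 21 = 0.
Δ = 1936 − 2184 = −248.
No real roots: the line does not meet the circle.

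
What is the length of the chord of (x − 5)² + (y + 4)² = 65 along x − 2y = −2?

The distance from (5, −4) to the line is 15/√5, and r² = 65.
Chord = 2√(r² − d²) = 2·√(20) = 4√5.

4√5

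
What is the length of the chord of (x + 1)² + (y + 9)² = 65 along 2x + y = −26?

The distance from (−1, −9) to the line is 15/√5, and r² = 65.
Half the chord is √(r² − d²) = √(20), so the full chord is 4√5.

4√5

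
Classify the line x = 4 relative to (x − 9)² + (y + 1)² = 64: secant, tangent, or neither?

secant

Centre (9, −1), r² = 64. Distance² from centre to line = (5)² = 25.
Since d² < r², the line cuts the circle twice.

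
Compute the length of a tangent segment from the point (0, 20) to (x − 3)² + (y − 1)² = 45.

5√13

With centre O = (3, 1), |OP|² = 370 and r² = 45.
By the tangent–radius right angle, tangent length = √(|PO|² − r²) = √325 = 5√13.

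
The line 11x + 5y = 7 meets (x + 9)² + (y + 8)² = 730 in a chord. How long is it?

Centre (−9, −8), r² = 730. Perpendicular distance d from centre to line = |−146| / √146 = 146/√146.
Half the chord is √(r² − d²) = √(584), so the full chord is 4√146.

4√146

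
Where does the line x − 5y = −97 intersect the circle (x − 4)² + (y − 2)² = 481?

From the line, y = (97 + x)/5. Substituting:
26x² − 26x − 4056 = 0  ⟹  x² − x − 156 = 0
x = 13 or x = −12, giving (13, 22) and (−12, 17).

(−12, 17) and (13, 22)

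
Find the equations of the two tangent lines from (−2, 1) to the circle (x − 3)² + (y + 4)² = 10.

Write the tangent as mx − y + (1 − m·(−2)) = 0 and set its distance from the centre to √10:
(5m − (−5))² = 10(m² + 1)
3m² + 10m + 3 = 0, so m = −1/3 or m = −3.
With m = −1/3: x + 3y = 1. With m = −3: 3x + y = −5.

x + 3y = 1 and 3x + y = −5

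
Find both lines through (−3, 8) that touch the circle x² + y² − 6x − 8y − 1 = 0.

x − 5y = −43 and 5x + y = −7

Let a tangent through (−3, 8) have slope m. Its distance from (3, 4) must equal √26:
(6m − (−4))² = 26(m² + 1)
5m² + 24m − 5 = 0, so m = 1/5 or m = −5.
With m = 1/5: x − 5y = −43. With m = −5: 5x + y = −7.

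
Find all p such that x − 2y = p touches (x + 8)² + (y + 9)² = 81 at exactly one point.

p = 10 ± 9√5

For a tangent, require d(centre, line) = r = 9.
|1·(−8) − 2·(−9) − p| / √5 = 9
|p − (10)| = 9√5.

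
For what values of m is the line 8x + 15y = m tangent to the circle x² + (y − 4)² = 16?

The line touches the circle iff its distance from (0, 4) is 4:
|8·0 + 15·4 − m| / √289 = 4
|m − (60)| = 4·17, so m = 128 or m = −8.

m = −8 or m = 128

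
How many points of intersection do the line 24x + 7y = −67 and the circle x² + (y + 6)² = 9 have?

2

Centre (0, −6), r² = 9. Distance² from centre to line = (25)²/625 = 1.
Since d² < r², the line cuts the circle twice.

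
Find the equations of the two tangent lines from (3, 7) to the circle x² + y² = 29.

Let a tangent through (3, 7) have slope m. Its distance from (0, 0) must equal √29:
[m·(−3) − (−7)]² = 29(m² + 1)
10m² + 21m − 10 = 0, so m = −5/2 or m = 2/5.
Through (3, 7) these give 5x + 2y = 29 and 2x − 5y = −29.

5x + 2y = 29 and 2x − 5y = −29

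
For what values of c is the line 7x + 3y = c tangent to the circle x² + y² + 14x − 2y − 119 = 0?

c = −46 ± 13√58

Tangency holds when the distance from the centre (−7, 1) to the line equals the radius 13:
|7·(−7) + 3·1 − c| / √58 = 13
|c − (−46)| = 13√58.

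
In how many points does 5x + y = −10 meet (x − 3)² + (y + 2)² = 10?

Substituting the line into the circle gives 26x² + 74x + 63 = 0.
Δ = 5476 − 6552 = −1076.
No real roots: the line does not meet the circle.

0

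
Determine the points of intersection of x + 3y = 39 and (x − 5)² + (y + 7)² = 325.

Express y = (39 − x)/3 and substitute into the circle:
10x² − 210x + 900 = 0  ⟹  x² − 21x + 90 = 0
x = 15 or x = 6, giving (15, 8) and (6, 11).

(6, 11) and (15, 8)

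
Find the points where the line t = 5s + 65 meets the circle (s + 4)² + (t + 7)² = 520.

(−18, −25) and (−10, 15)

Express t = 5s + 65 and substitute into the circle:
26s² + 728s + 4680 = 0  ⟹  s² + 28s + 180 = 0
s = −10 or s = −18, giving (−10, 15) and (−18, −25).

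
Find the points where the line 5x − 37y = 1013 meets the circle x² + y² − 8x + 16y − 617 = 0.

Substitute y = (−1013 + 5x)/37:
1394x² − 18122x − 418200 = 0  ⟹  x² − 13x − 300 = 0
x = 25 or x = −12, giving (25, −24) and (−12, −29).

(−12, −29) and (25, −24)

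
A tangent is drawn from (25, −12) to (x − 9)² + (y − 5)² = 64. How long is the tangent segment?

With centre O = (9, 5), |OP|² = 545 and r² = 64.
The tangent meets the radius at right angles, so tangent² = |PO|² − r² = 545 − 64 = 481.

√481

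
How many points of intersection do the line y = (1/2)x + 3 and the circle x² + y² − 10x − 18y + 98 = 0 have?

d² = (1·5 − 2·9 − (−6))²/5 = 49/5; r² = 8.
Since d² > r², the line lies outside the circle.

0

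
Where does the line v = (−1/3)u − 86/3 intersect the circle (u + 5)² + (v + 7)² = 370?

From the line, v = (−86 − u)/3. Substituting:
10u² + 220u + 1120 = 0  ⟹  u² + 22u + 112 = 0
u = −8 or u = −14, giving (−8, −26) and (−14, −24).

(−14, −24) and (−8, −26)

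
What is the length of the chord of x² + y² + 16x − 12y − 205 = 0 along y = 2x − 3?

12√5

The distance from (−8, 6) to the line is 25/√5, and r² = 305.
Half the chord is √(r² − d²) = √(180), so the full chord is 12√5.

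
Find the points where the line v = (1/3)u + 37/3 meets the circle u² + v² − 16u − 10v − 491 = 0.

(−16, 7) and (26, 21)

Express v = (37 + u)/3 and substitute into the circle:
10u² − 100u − 4160 = 0  ⟹  u² − 10u − 416 = 0
u = 26 or u = −16, giving (26, 21) and (−16, 7).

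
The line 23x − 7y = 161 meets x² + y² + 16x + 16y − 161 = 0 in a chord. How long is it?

17√2

The distance from (−8, −8) to the line is 289/√578, and r² = 289.
Half the chord is √(r² − d²) = √(289/2), so the full chord is 17√2.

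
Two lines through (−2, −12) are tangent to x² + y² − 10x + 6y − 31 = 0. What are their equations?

Write the tangent as mx − y + (−12 − m·(−2)) = 0 and set its distance from the centre to √65:
[m·(7) − (9)]² = 65(m² + 1)
8m² + 63m − 8 = 0, so m = −8 or m = 1/8.
With m = −8: 8x + y = −28. With m = 1/8: x − 8y = 94.

8x + y = −28 and x − 8y = 94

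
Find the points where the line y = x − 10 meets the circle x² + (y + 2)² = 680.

From the line, y = x − 10. Substituting:
2x² − 16x − 616 = 0  ⟹  x² − 8x − 308 = 0
x = 22 or x = −14, giving (22, 12) and (−14, −24).

(−14, −24) and (22, 12)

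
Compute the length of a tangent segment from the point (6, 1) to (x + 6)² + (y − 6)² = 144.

With centre O = (−6, 6), |OP|² = 169 and r² = 144.
By the tangent–radius right angle, tangent length = √(|PO|² − r²) = √25 = 5.

5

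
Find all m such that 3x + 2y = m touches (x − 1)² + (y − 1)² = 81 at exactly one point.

m = 5 ± 9√13

The line touches the circle iff its distance from (1, 1) is 9:
|3·1 + 2·1 − m| / √13 = 9
|m − (5)| = 9√13.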